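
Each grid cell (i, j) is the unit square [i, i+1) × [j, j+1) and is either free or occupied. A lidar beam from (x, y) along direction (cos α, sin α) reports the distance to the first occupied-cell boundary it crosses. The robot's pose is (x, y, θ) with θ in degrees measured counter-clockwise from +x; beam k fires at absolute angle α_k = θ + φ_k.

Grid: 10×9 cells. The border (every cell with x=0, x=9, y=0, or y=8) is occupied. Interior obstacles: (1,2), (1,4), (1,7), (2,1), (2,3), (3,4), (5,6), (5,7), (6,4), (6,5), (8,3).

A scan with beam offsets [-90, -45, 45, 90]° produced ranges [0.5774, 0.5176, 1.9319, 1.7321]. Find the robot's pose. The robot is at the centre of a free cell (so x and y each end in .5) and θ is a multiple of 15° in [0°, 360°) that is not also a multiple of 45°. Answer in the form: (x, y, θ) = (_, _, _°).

Enumerate (i+0.5, j+0.5, θ) over the 45 free cells and 16 admissible headings. For each, cast all 4 beams and compare to the given ranges.
  (4.5, 2.5, 195°): beam 1 = 1.9319 ≠ 0.5774 ✗
  (4.5, 7.5, 120°): beam 4 = 4.0415 ≠ 1.7321 ✗
  (1.5, 1.5, 240°): beam 3 = 0.5176 ≠ 1.9319 ✗
  (8.5, 1.5, 150°): beam 1 = 1.0000 ≠ 0.5774 ✗
  …
  (7.5, 5.5, 240°): r_1=0.5774, r_2=0.5176, r_3=1.9319, r_4=1.7321 — all match ✓
No second candidate reproduces the full scan.

(x, y, θ) = (7.5, 5.5, 240°)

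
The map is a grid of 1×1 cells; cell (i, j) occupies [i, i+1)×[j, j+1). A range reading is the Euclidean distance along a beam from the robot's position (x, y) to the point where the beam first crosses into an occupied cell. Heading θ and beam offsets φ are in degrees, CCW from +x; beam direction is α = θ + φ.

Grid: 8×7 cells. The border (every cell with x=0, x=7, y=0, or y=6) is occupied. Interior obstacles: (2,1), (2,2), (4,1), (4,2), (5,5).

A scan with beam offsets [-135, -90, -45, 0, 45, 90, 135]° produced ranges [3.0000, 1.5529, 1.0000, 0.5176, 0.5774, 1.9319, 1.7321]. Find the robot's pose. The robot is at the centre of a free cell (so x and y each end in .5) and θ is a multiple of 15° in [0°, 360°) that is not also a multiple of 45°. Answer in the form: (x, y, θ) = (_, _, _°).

(x, y, θ) = (1.5, 4.5, 165°)

Enumerate (i+0.5, j+0.5, θ) over the 25 free cells and 16 admissible headings. For each, cast all 7 beams and compare to the given ranges.
  (1.5, 1.5, 15°): beam 1 = 0.5774 ≠ 3.0000 ✗
  (5.5, 2.5, 330°): beam 1 = 0.5176 ≠ 3.0000 ✗
  (4.5, 4.5, 105°): beam 1 = 2.8868 ≠ 3.0000 ✗
  (2.5, 3.5, 120°): beam 1 = 1.9319 ≠ 3.0000 ✗
  (2.5, 5.5, 120°): beam 1 = 4.6587 ≠ 3.0000 ✗
  …
  (1.5, 4.5, 165°): r_1=3.0000, r_2=1.5529, r_3=1.0000, r_4=0.5176, r_5=0.5774, r_6=1.9319, r_7=1.7321 — all match ✓
Only this pose fits every beam.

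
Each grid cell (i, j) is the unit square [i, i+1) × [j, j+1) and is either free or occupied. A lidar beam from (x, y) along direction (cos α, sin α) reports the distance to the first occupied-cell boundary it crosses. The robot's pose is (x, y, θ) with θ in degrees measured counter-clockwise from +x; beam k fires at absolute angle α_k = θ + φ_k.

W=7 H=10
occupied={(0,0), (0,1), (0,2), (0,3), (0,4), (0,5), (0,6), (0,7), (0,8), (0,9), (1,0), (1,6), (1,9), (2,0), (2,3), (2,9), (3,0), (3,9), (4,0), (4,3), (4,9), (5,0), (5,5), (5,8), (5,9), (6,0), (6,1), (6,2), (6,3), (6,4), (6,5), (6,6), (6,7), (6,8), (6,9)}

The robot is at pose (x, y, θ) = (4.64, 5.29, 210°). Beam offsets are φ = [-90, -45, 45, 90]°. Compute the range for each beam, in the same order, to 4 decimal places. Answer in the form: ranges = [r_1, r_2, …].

beam 1: φ=-90°, α=120°
  direction (-0.5000, 0.8660); cell (4,5); t to first gridline: x 1.2800, y 0.8198 (then +2.0000 / +1.1547)
    (4,6) via y @ 0.8198
    (3,6) via x @ 1.2800
    (3,7) via y @ 1.9745
    (3,8) via y @ 3.1292
    (2,8) via x @ 3.2800
    (2,9) via y @ 4.2839  # hit
  → r_1 = 4.2839
beam 2: φ=-45°, α=165°
  direction (-0.9659, 0.2588); cell (4,5); t to first gridline: x 0.6626, y 2.7432 (then +1.0353 / +3.8637)
    (3,5) via x @ 0.6626
    (2,5) via x @ 1.6979
    (1,5) via x @ 2.7331
    (1,6) via y @ 2.7432  # hit
  → r_2 = 2.7432
beam 3: φ=45°, α=255°
  direction (-0.2588, -0.9659); cell (4,5); t to first gridline: x 2.4728, y 0.3002 (then +3.8637 / +1.0353)
    (4,4) via y @ 0.3002
    (4,3) via y @ 1.3355  # hit
  → r_3 = 1.3355
beam 4: φ=90°, α=300°
  direction (0.5000, -0.8660); cell (4,5); t to first gridline: x 0.7200, y 0.3349 (then +2.0000 / +1.1547)
    (4,4) via y @ 0.3349
    (5,4) via x @ 0.7200
    (5,3) via y @ 1.4896
    (5,2) via y @ 2.6443
    (6,2) via x @ 2.7200  # hit
  → r_4 = 2.7200

ranges = [4.2839, 2.7432, 1.3355, 2.7200]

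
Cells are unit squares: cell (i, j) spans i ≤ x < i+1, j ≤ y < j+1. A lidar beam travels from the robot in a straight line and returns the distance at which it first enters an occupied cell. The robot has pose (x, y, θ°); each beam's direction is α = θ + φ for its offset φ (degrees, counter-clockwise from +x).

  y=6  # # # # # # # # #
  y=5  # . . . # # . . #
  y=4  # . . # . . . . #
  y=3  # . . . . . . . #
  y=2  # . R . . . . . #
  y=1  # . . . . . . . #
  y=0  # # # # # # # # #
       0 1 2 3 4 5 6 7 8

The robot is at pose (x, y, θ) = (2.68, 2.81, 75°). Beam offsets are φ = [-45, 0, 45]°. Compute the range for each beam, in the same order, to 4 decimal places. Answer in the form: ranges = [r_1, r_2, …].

beam 1: φ=-45°, α=30°
  dir = (cos 30°, sin 30°) = (0.8660, 0.5000); from cell (2,2)
  next x-line at t=0.3695, next y-line at t=0.3800; Δt_x=1.1547, Δt_y=2.0000
    x: enter (3,2) at t=0.3695
    y: enter (3,3) at t=0.3800
    x: enter (4,3) at t=1.5242
    y: enter (4,4) at t=2.3800
    x: enter (5,4) at t=2.6789
    x: enter (6,4) at t=3.8336
    y: enter (6,5) at t=4.3800
    x: enter (7,5) at t=4.9883
    x: enter (8,5) at t=6.1430 ← occupied
  → r_1 = 6.1430
beam 2: φ=0°, α=75°
  dir = (cos 75°, sin 75°) = (0.2588, 0.9659); from cell (2,2)
  next x-line at t=1.2364, next y-line at t=0.1967; Δt_x=3.8637, Δt_y=1.0353
    y: enter (2,3) at t=0.1967
    y: enter (2,4) at t=1.2320
    x: enter (3,4) at t=1.2364 ← occupied
  → r_2 = 1.2364
beam 3: φ=45°, α=120°
  dir = (cos 120°, sin 120°) = (-0.5000, 0.8660); from cell (2,2)
  next x-line at t=1.3600, next y-line at t=0.2194; Δt_x=2.0000, Δt_y=1.1547
    y: enter (2,3) at t=0.2194
    x: enter (1,3) at t=1.3600
    y: enter (1,4) at t=1.3741
    y: enter (1,5) at t=2.5288
    x: enter (0,5) at t=3.3600 ← occupied
  → r_3 = 3.3600

ranges = [6.1430, 1.2364, 3.3600]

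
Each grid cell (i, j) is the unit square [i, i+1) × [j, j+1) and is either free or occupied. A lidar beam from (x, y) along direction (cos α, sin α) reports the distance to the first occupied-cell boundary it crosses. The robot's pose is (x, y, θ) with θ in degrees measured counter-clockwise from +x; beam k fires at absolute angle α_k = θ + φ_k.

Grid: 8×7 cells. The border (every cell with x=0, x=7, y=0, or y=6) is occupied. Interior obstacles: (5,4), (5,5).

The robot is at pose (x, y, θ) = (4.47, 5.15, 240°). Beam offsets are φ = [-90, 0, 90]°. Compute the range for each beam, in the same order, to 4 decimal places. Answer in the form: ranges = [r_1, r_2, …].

beam 1: φ=-90°, α=150°
  d=(-0.8660,0.5000)  start (4,5)  tX=0.5427 tY=1.7000  stride 1/|dx|=1.1547 1/|dy|=2.0000
    cross x-line → (3,5), t=0.5427
    cross x-line → (2,5), t=1.6974
    cross y-line → (2,6), t=1.7000 (wall)
  → r_1 = 1.7000
beam 2: φ=0°, α=240°
  d=(-0.5000,-0.8660)  start (4,5)  tX=0.9400 tY=0.1732  stride 1/|dx|=2.0000 1/|dy|=1.1547
    cross y-line → (4,4), t=0.1732
    cross x-line → (3,4), t=0.9400
    cross y-line → (3,3), t=1.3279
    cross y-line → (3,2), t=2.4826
    cross x-line → (2,2), t=2.9400
    cross y-line → (2,1), t=3.6373
    cross y-line → (2,0), t=4.7920 (wall)
  → r_2 = 4.7920
beam 3: φ=90°, α=330°
  d=(0.8660,-0.5000)  start (4,5)  tX=0.6120 tY=0.3000  stride 1/|dx|=1.1547 1/|dy|=2.0000
    cross y-line → (4,4), t=0.3000
    cross x-line → (5,4), t=0.6120 (wall)
  → r_3 = 0.6120

ranges = [1.7000, 4.7920, 0.6120]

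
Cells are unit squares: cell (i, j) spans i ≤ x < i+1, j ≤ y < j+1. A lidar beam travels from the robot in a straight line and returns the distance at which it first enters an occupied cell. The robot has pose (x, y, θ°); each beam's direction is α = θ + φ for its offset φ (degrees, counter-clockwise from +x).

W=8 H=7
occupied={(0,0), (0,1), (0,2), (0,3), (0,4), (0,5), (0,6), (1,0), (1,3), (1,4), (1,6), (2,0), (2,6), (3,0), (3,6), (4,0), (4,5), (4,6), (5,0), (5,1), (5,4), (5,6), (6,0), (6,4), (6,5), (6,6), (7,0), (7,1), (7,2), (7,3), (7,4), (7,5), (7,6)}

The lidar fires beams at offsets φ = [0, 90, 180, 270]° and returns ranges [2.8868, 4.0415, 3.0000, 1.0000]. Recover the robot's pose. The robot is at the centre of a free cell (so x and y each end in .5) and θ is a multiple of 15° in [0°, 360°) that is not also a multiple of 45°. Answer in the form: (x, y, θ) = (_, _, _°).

(x, y, θ) = (4.5, 2.5, 30°)

Candidates: 23 free-cell centres × 16 headings = 368 poses. Raycast each; keep the one whose scan matches to 4 dp.
  (3.5, 5.5, 330°): beam 1 = 0.5774 ≠ 2.8868 ✗
  (2.5, 1.5, 285°): beam 1 = 0.5176 ≠ 2.8868 ✗
  (2.5, 1.5, 345°): beam 1 = 1.9319 ≠ 2.8868 ✗
  …
  (4.5, 2.5, 30°): r_1=2.8868, r_2=4.0415, r_3=3.0000, r_4=1.0000 — all match ✓
Only this pose fits every beam.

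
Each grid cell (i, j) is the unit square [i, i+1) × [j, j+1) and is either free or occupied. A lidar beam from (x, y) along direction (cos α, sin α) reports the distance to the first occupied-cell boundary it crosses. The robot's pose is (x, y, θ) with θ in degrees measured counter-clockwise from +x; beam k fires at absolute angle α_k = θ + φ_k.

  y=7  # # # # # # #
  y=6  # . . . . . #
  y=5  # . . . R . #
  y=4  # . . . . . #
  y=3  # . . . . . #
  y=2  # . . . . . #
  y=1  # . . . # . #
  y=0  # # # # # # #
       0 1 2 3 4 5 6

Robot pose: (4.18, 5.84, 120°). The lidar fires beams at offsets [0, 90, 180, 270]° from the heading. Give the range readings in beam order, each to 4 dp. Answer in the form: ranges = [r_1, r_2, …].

ranges = [1.3395, 3.6719, 3.6400, 2.1016]

beam 1: φ=0°, α=120°
  cosα=-0.5000 sinα=0.8660 | (4,5) | tMaxX 0.3600 tMaxY 0.1848 | tΔX 2.0000 tΔY 1.1547
    t=0.1848 [y] (4,6)
    t=0.3600 [x] (3,6)
    t=1.3395 [y] (3,7) — stop
  → r_1 = 1.3395
beam 2: φ=90°, α=210°
  cosα=-0.8660 sinα=-0.5000 | (4,5) | tMaxX 0.2078 tMaxY 1.6800 | tΔX 1.1547 tΔY 2.0000
    t=0.2078 [x] (3,5)
    t=1.3625 [x] (2,5)
    t=1.6800 [y] (2,4)
    t=2.5172 [x] (1,4)
    t=3.6719 [x] (0,4) — stop
  → r_2 = 3.6719
beam 3: φ=180°, α=300°
  cosα=0.5000 sinα=-0.8660 | (4,5) | tMaxX 1.6400 tMaxY 0.9699 | tΔX 2.0000 tΔY 1.1547
    t=0.9699 [y] (4,4)
    t=1.6400 [x] (5,4)
    t=2.1246 [y] (5,3)
    t=3.2793 [y] (5,2)
    t=3.6400 [x] (6,2) — stop
  → r_3 = 3.6400
beam 4: φ=270°, α=30°
  cosα=0.8660 sinα=0.5000 | (4,5) | tMaxX 0.9469 tMaxY 0.3200 | tΔX 1.1547 tΔY 2.0000
    t=0.3200 [y] (4,6)
    t=0.9469 [x] (5,6)
    t=2.1016 [x] (6,6) — stop
  → r_4 = 2.1016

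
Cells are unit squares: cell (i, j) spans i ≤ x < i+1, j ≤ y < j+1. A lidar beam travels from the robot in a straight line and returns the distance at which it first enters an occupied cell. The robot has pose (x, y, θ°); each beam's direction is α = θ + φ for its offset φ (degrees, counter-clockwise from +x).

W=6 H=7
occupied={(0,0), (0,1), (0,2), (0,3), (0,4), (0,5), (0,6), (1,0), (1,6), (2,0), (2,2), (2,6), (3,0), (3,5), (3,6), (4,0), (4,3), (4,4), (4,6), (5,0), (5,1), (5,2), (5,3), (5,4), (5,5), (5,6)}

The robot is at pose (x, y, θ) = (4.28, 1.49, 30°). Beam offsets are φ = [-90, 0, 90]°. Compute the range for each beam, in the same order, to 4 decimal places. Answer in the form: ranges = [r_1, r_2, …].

beam 1: φ=-90°, α=300°
  dir = (cos 300°, sin 300°) = (0.5000, -0.8660); from cell (4,1)
  next x-line at t=1.4400, next y-line at t=0.5658; Δt_x=2.0000, Δt_y=1.1547
    y: enter (4,0) at t=0.5658 ← occupied
  → r_1 = 0.5658
beam 2: φ=0°, α=30°
  dir = (cos 30°, sin 30°) = (0.8660, 0.5000); from cell (4,1)
  next x-line at t=0.8314, next y-line at t=1.0200; Δt_x=1.1547, Δt_y=2.0000
    x: enter (5,1) at t=0.8314 ← occupied
  → r_2 = 0.8314
beam 3: φ=90°, α=120°
  dir = (cos 120°, sin 120°) = (-0.5000, 0.8660); from cell (4,1)
  next x-line at t=0.5600, next y-line at t=0.5889; Δt_x=2.0000, Δt_y=1.1547
    x: enter (3,1) at t=0.5600
    y: enter (3,2) at t=0.5889
    y: enter (3,3) at t=1.7436
    x: enter (2,3) at t=2.5600
    y: enter (2,4) at t=2.8983
    y: enter (2,5) at t=4.0530
    x: enter (1,5) at t=4.5600
    y: enter (1,6) at t=5.2077 ← occupied
  → r_3 = 5.2077

ranges = [0.5658, 0.8314, 5.2077]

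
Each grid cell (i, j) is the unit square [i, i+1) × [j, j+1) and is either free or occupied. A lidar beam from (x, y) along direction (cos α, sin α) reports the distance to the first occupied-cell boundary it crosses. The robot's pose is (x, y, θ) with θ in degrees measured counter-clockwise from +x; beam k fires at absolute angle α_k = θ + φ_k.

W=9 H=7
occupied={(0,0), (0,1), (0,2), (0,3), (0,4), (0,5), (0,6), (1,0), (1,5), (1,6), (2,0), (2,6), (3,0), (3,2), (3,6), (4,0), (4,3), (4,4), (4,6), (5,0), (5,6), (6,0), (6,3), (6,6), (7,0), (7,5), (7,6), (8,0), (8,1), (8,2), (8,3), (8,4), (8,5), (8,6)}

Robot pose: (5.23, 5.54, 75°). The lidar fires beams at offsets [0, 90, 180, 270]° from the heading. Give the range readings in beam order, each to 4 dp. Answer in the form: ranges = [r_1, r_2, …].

ranges = [0.4762, 1.7773, 0.8887, 1.8324]

beam 1: φ=0°, α=75°
  direction (0.2588, 0.9659); cell (5,5); t to first gridline: x 2.9751, y 0.4762 (then +3.8637 / +1.0353)
    (5,6) via y @ 0.4762  # hit
  → r_1 = 0.4762
beam 2: φ=90°, α=165°
  direction (-0.9659, 0.2588); cell (5,5); t to first gridline: x 0.2381, y 1.7773 (then +1.0353 / +3.8637)
    (4,5) via x @ 0.2381
    (3,5) via x @ 1.2734
    (3,6) via y @ 1.7773  # hit
  → r_2 = 1.7773
beam 3: φ=180°, α=255°
  direction (-0.2588, -0.9659); cell (5,5); t to first gridline: x 0.8887, y 0.5590 (then +3.8637 / +1.0353)
    (5,4) via y @ 0.5590
    (4,4) via x @ 0.8887  # hit
  → r_3 = 0.8887
beam 4: φ=270°, α=345°
  direction (0.9659, -0.2588); cell (5,5); t to first gridline: x 0.7972, y 2.0864 (then +1.0353 / +3.8637)
    (6,5) via x @ 0.7972
    (7,5) via x @ 1.8324  # hit
  → r_4 = 1.8324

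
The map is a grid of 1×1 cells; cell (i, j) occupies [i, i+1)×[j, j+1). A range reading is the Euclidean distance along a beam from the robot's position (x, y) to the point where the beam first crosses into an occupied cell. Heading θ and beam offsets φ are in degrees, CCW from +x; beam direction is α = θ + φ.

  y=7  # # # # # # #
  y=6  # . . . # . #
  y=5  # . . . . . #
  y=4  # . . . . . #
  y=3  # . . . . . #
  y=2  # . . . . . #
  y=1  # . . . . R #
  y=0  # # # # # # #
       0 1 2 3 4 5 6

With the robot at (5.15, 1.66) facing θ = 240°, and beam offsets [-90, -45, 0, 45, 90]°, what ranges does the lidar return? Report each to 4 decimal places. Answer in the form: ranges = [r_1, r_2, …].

ranges = [4.7920, 2.5500, 0.7621, 0.6833, 0.9815]

beam 1: φ=-90°, α=150°
  d=(-0.8660,0.5000)  start (5,1)  tX=0.1732 tY=0.6800  stride 1/|dx|=1.1547 1/|dy|=2.0000
    cross x-line → (4,1), t=0.1732
    cross y-line → (4,2), t=0.6800
    cross x-line → (3,2), t=1.3279
    cross x-line → (2,2), t=2.4826
    cross y-line → (2,3), t=2.6800
    cross x-line → (1,3), t=3.6373
    cross y-line → (1,4), t=4.6800
    cross x-line → (0,4), t=4.7920 (wall)
  → r_1 = 4.7920
beam 2: φ=-45°, α=195°
  d=(-0.9659,-0.2588)  start (5,1)  tX=0.1553 tY=2.5500  stride 1/|dx|=1.0353 1/|dy|=3.8637
    cross x-line → (4,1), t=0.1553
    cross x-line → (3,1), t=1.1906
    cross x-line → (2,1), t=2.2258
    cross y-line → (2,0), t=2.5500 (wall)
  → r_2 = 2.5500
beam 3: φ=0°, α=240°
  d=(-0.5000,-0.8660)  start (5,1)  tX=0.3000 tY=0.7621  stride 1/|dx|=2.0000 1/|dy|=1.1547
    cross x-line → (4,1), t=0.3000
    cross y-line → (4,0), t=0.7621 (wall)
  → r_3 = 0.7621
beam 4: φ=45°, α=285°
  d=(0.2588,-0.9659)  start (5,1)  tX=3.2841 tY=0.6833  stride 1/|dx|=3.8637 1/|dy|=1.0353
    cross y-line → (5,0), t=0.6833 (wall)
  → r_4 = 0.6833
beam 5: φ=90°, α=330°
  d=(0.8660,-0.5000)  start (5,1)  tX=0.9815 tY=1.3200  stride 1/|dx|=1.1547 1/|dy|=2.0000
    cross x-line → (6,1), t=0.9815 (wall)
  → r_5 = 0.9815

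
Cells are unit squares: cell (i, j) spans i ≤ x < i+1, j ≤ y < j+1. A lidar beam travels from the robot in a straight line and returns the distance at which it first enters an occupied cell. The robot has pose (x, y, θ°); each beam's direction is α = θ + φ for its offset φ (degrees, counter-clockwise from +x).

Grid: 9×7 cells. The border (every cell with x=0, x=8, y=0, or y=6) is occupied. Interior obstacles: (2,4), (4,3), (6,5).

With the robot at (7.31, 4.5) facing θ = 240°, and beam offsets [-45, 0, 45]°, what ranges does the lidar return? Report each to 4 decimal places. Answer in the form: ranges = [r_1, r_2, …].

beam 1: φ=-45°, α=195°
  dir = (cos 195°, sin 195°) = (-0.9659, -0.2588); from cell (7,4)
  next x-line at t=0.3209, next y-line at t=1.9319; Δt_x=1.0353, Δt_y=3.8637
    x: enter (6,4) at t=0.3209
    x: enter (5,4) at t=1.3562
    y: enter (5,3) at t=1.9319
    x: enter (4,3) at t=2.3915 ← occupied
  → r_1 = 2.3915
beam 2: φ=0°, α=240°
  dir = (cos 240°, sin 240°) = (-0.5000, -0.8660); from cell (7,4)
  next x-line at t=0.6200, next y-line at t=0.5774; Δt_x=2.0000, Δt_y=1.1547
    y: enter (7,3) at t=0.5774
    x: enter (6,3) at t=0.6200
    y: enter (6,2) at t=1.7321
    x: enter (5,2) at t=2.6200
    y: enter (5,1) at t=2.8868
    y: enter (5,0) at t=4.0415 ← occupied
  → r_2 = 4.0415
beam 3: φ=45°, α=285°
  dir = (cos 285°, sin 285°) = (0.2588, -0.9659); from cell (7,4)
  next x-line at t=2.6660, next y-line at t=0.5176; Δt_x=3.8637, Δt_y=1.0353
    y: enter (7,3) at t=0.5176
    y: enter (7,2) at t=1.5529
    y: enter (7,1) at t=2.5882
    x: enter (8,1) at t=2.6660 ← occupied
  → r_3 = 2.6660

ranges = [2.3915, 4.0415, 2.6660]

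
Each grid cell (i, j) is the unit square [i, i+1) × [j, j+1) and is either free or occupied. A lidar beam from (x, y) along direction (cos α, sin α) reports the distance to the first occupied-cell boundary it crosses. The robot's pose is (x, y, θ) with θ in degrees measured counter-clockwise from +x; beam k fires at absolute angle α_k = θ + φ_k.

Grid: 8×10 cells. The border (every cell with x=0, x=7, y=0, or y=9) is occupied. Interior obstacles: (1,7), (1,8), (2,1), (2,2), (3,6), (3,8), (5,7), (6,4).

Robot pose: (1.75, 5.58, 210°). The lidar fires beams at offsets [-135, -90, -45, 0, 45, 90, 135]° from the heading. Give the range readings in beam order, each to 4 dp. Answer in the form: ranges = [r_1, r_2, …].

ranges = [3.5406, 1.5000, 0.7765, 0.8660, 2.8978, 5.2885, 4.3999]

beam 1: φ=-135°, α=75°
  d=(0.2588,0.9659)  start (1,5)  tX=0.9659 tY=0.4348  stride 1/|dx|=3.8637 1/|dy|=1.0353
    cross y-line → (1,6), t=0.4348
    cross x-line → (2,6), t=0.9659
    cross y-line → (2,7), t=1.4701
    cross y-line → (2,8), t=2.5054
    cross y-line → (2,9), t=3.5406 (wall)
  → r_1 = 3.5406
beam 2: φ=-90°, α=120°
  d=(-0.5000,0.8660)  start (1,5)  tX=1.5000 tY=0.4850  stride 1/|dx|=2.0000 1/|dy|=1.1547
    cross y-line → (1,6), t=0.4850
    cross x-line → (0,6), t=1.5000 (wall)
  → r_2 = 1.5000
beam 3: φ=-45°, α=165°
  d=(-0.9659,0.2588)  start (1,5)  tX=0.7765 tY=1.6228  stride 1/|dx|=1.0353 1/|dy|=3.8637
    cross x-line → (0,5), t=0.7765 (wall)
  → r_3 = 0.7765
beam 4: φ=0°, α=210°
  d=(-0.8660,-0.5000)  start (1,5)  tX=0.8660 tY=1.1600  stride 1/|dx|=1.1547 1/|dy|=2.0000
    cross x-line → (0,5), t=0.8660 (wall)
  → r_4 = 0.8660
beam 5: φ=45°, α=255°
  d=(-0.2588,-0.9659)  start (1,5)  tX=2.8978 tY=0.6005  stride 1/|dx|=3.8637 1/|dy|=1.0353
    cross y-line → (1,4), t=0.6005
    cross y-line → (1,3), t=1.6357
    cross y-line → (1,2), t=2.6710
    cross x-line → (0,2), t=2.8978 (wall)
  → r_5 = 2.8978
beam 6: φ=90°, α=300°
  d=(0.5000,-0.8660)  start (1,5)  tX=0.5000 tY=0.6697  stride 1/|dx|=2.0000 1/|dy|=1.1547
    cross x-line → (2,5), t=0.5000
    cross y-line → (2,4), t=0.6697
    cross y-line → (2,3), t=1.8244
    cross x-line → (3,3), t=2.5000
    cross y-line → (3,2), t=2.9791
    cross y-line → (3,1), t=4.1338
    cross x-line → (4,1), t=4.5000
    cross y-line → (4,0), t=5.2885 (wall)
  → r_6 = 5.2885
beam 7: φ=135°, α=345°
  d=(0.9659,-0.2588)  start (1,5)  tX=0.2588 tY=2.2409  stride 1/|dx|=1.0353 1/|dy|=3.8637
    cross x-line → (2,5), t=0.2588
    cross x-line → (3,5), t=1.2941
    cross y-line → (3,4), t=2.2409
    cross x-line → (4,4), t=2.3294
    cross x-line → (5,4), t=3.3646
    cross x-line → (6,4), t=4.3999 (wall)
  → r_7 = 4.3999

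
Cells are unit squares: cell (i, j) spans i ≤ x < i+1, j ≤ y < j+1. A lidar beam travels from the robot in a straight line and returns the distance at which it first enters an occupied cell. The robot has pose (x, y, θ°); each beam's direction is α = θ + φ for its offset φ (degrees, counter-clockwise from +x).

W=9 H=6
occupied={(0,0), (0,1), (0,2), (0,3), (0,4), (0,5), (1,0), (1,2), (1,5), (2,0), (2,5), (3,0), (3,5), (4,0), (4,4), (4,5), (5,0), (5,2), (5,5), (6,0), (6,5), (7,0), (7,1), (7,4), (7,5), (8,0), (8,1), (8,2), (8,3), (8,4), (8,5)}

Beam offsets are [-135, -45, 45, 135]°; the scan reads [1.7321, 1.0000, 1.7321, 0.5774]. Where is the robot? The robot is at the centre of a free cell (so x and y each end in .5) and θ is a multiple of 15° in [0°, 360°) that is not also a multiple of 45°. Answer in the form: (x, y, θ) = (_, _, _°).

The pose lattice has 23·16 = 368 candidates. Test each by forward raycasting.
  (6.5, 1.5, 345°): beam 1 = 1.0000 ≠ 1.7321 ✗
  (3.5, 3.5, 285°): beam 1 = 2.8868 ≠ 1.7321 ✗
  (2.5, 4.5, 195°): beam 1 = 0.5774 ≠ 1.7321 ✗
  …
  (6.5, 2.5, 15°): r_1=1.7321, r_2=1.0000, r_3=1.7321, r_4=0.5774 — all match ✓
No second candidate reproduces the full scan.

(x, y, θ) = (6.5, 2.5, 15°)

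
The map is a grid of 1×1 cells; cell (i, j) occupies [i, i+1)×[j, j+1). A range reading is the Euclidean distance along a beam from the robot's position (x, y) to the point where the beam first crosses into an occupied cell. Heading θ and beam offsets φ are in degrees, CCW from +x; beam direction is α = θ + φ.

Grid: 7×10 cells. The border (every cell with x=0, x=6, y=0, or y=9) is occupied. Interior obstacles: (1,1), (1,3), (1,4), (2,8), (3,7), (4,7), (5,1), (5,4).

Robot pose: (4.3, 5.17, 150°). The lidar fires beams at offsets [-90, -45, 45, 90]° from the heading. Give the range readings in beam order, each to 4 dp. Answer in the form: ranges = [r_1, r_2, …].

beam 1: φ=-90°, α=60°
  d=(0.5000,0.8660)  start (4,5)  tX=1.4000 tY=0.9584  stride 1/|dx|=2.0000 1/|dy|=1.1547
    cross y-line → (4,6), t=0.9584
    cross x-line → (5,6), t=1.4000
    cross y-line → (5,7), t=2.1131
    cross y-line → (5,8), t=3.2678
    cross x-line → (6,8), t=3.4000 (wall)
  → r_1 = 3.4000
beam 2: φ=-45°, α=105°
  d=(-0.2588,0.9659)  start (4,5)  tX=1.1591 tY=0.8593  stride 1/|dx|=3.8637 1/|dy|=1.0353
    cross y-line → (4,6), t=0.8593
    cross x-line → (3,6), t=1.1591
    cross y-line → (3,7), t=1.8946 (wall)
  → r_2 = 1.8946
beam 3: φ=45°, α=195°
  d=(-0.9659,-0.2588)  start (4,5)  tX=0.3106 tY=0.6568  stride 1/|dx|=1.0353 1/|dy|=3.8637
    cross x-line → (3,5), t=0.3106
    cross y-line → (3,4), t=0.6568
    cross x-line → (2,4), t=1.3459
    cross x-line → (1,4), t=2.3811 (wall)
  → r_3 = 2.3811
beam 4: φ=90°, α=240°
  d=(-0.5000,-0.8660)  start (4,5)  tX=0.6000 tY=0.1963  stride 1/|dx|=2.0000 1/|dy|=1.1547
    cross y-line → (4,4), t=0.1963
    cross x-line → (3,4), t=0.6000
    cross y-line → (3,3), t=1.3510
    cross y-line → (3,2), t=2.5057
    cross x-line → (2,2), t=2.6000
    cross y-line → (2,1), t=3.6604
    cross x-line → (1,1), t=4.6000 (wall)
  → r_4 = 4.6000

ranges = [3.4000, 1.8946, 2.3811, 4.6000]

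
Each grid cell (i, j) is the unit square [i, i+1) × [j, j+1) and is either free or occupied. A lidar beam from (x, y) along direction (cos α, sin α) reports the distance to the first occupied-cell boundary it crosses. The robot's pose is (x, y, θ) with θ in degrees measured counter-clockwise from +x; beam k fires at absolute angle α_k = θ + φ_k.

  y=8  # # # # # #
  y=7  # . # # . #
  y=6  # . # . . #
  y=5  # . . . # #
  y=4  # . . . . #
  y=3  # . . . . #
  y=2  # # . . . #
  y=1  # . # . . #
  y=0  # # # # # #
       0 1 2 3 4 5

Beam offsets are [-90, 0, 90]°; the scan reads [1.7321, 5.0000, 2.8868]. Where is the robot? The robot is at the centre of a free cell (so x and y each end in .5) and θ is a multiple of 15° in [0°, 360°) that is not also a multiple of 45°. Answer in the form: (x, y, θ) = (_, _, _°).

Enumerate (i+0.5, j+0.5, θ) over the 22 free cells and 16 admissible headings. For each, cast all 3 beams and compare to the given ranges.
  (3.5, 4.5, 285°): beam 1 = 2.5882 ≠ 1.7321 ✗
  (4.5, 4.5, 300°): beam 1 = 3.0000 ≠ 1.7321 ✗
  (3.5, 3.5, 15°): beam 1 = 2.5882 ≠ 1.7321 ✗
  (3.5, 1.5, 150°): beam 1 = 3.0000 ≠ 1.7321 ✗
  …
  (2.5, 5.5, 300°): r_1=1.7321, r_2=5.0000, r_3=2.8868 — all match ✓
No second candidate reproduces the full scan.

(x, y, θ) = (2.5, 5.5, 300°)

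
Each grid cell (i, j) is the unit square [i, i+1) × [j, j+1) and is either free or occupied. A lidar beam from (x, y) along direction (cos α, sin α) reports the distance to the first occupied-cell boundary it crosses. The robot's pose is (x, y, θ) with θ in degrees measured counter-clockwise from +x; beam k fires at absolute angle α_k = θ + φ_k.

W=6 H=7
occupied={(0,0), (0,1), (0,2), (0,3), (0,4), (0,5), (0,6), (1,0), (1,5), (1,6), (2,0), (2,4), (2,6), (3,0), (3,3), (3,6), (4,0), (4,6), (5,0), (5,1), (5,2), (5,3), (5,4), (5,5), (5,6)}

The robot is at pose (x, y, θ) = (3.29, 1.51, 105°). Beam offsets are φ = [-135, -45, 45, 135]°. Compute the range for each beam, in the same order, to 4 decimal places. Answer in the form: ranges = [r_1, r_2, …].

ranges = [1.0200, 3.4200, 2.6443, 0.5889]

beam 1: φ=-135°, α=330°
  direction (0.8660, -0.5000); cell (3,1); t to first gridline: x 0.8198, y 1.0200 (then +1.1547 / +2.0000)
    (4,1) via x @ 0.8198
    (4,0) via y @ 1.0200  # hit
  → r_1 = 1.0200
beam 2: φ=-45°, α=60°
  direction (0.5000, 0.8660); cell (3,1); t to first gridline: x 1.4200, y 0.5658 (then +2.0000 / +1.1547)
    (3,2) via y @ 0.5658
    (4,2) via x @ 1.4200
    (4,3) via y @ 1.7205
    (4,4) via y @ 2.8752
    (5,4) via x @ 3.4200  # hit
  → r_2 = 3.4200
beam 3: φ=45°, α=150°
  direction (-0.8660, 0.5000); cell (3,1); t to first gridline: x 0.3349, y 0.9800 (then +1.1547 / +2.0000)
    (2,1) via x @ 0.3349
    (2,2) via y @ 0.9800
    (1,2) via x @ 1.4896
    (0,2) via x @ 2.6443  # hit
  → r_3 = 2.6443
beam 4: φ=135°, α=240°
  direction (-0.5000, -0.8660); cell (3,1); t to first gridline: x 0.5800, y 0.5889 (then +2.0000 / +1.1547)
    (2,1) via x @ 0.5800
    (2,0) via y @ 0.5889  # hit
  → r_4 = 0.5889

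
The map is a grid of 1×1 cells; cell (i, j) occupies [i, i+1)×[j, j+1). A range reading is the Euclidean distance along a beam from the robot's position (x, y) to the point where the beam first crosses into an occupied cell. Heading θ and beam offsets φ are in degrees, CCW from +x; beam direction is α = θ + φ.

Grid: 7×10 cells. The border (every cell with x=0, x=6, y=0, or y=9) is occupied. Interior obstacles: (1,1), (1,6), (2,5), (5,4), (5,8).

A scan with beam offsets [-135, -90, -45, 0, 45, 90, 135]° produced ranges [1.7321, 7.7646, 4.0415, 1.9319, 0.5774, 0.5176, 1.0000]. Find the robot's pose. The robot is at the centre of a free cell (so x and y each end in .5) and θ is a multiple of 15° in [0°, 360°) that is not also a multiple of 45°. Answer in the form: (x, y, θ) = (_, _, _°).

The pose lattice has 35·16 = 560 candidates. Test each by forward raycasting.
  (2.5, 6.5, 15°): beam 1 = 0.5774 ≠ 1.7321 ✗
  (2.5, 3.5, 75°): beam 1 = 2.8868 ≠ 1.7321 ✗
  (3.5, 7.5, 255°): beam 2 = 2.5882 ≠ 7.7646 ✗
  (3.5, 7.5, 195°): beam 2 = 1.5529 ≠ 7.7646 ✗
  (1.5, 7.5, 330°): beam 1 = 0.5176 ≠ 1.7321 ✗
  …
  (2.5, 8.5, 15°): r_1=1.7321, r_2=7.7646, r_3=4.0415, r_4=1.9319, r_5=0.5774, r_6=0.5176, r_7=1.0000 — all match ✓
Unique over the lattice → pose = (2.5, 8.5, 15°).

(x, y, θ) = (2.5, 8.5, 15°)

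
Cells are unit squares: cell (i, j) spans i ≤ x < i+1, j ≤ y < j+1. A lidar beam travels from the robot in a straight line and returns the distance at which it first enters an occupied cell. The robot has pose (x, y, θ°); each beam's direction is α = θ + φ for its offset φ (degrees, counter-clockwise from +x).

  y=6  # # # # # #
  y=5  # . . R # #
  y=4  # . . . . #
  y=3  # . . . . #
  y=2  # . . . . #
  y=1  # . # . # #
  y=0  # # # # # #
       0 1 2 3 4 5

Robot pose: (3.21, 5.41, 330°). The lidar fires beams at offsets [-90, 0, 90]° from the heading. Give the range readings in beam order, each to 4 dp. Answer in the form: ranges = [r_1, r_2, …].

ranges = [4.4200, 2.0669, 0.6813]

beam 1: φ=-90°, α=240°
  direction (-0.5000, -0.8660); cell (3,5); t to first gridline: x 0.4200, y 0.4734 (then +2.0000 / +1.1547)
    (2,5) via x @ 0.4200
    (2,4) via y @ 0.4734
    (2,3) via y @ 1.6281
    (1,3) via x @ 2.4200
    (1,2) via y @ 2.7828
    (1,1) via y @ 3.9375
    (0,1) via x @ 4.4200  # hit
  → r_1 = 4.4200
beam 2: φ=0°, α=330°
  direction (0.8660, -0.5000); cell (3,5); t to first gridline: x 0.9122, y 0.8200 (then +1.1547 / +2.0000)
    (3,4) via y @ 0.8200
    (4,4) via x @ 0.9122
    (5,4) via x @ 2.0669  # hit
  → r_2 = 2.0669
beam 3: φ=90°, α=60°
  direction (0.5000, 0.8660); cell (3,5); t to first gridline: x 1.5800, y 0.6813 (then +2.0000 / +1.1547)
    (3,6) via y @ 0.6813  # hit
  → r_3 = 0.6813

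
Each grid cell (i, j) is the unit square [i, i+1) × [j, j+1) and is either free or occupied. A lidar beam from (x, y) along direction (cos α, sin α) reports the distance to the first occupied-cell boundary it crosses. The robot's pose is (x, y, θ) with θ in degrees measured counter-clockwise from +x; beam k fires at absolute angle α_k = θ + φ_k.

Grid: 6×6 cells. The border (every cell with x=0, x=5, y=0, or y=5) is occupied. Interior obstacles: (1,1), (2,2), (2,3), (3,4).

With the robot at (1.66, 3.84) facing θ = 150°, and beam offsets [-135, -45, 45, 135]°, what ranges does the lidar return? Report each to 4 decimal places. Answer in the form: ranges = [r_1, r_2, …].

ranges = [0.3520, 1.2009, 0.6833, 1.3137]

beam 1: φ=-135°, α=15°
  dir = (cos 15°, sin 15°) = (0.9659, 0.2588); from cell (1,3)
  next x-line at t=0.3520, next y-line at t=0.6182; Δt_x=1.0353, Δt_y=3.8637
    x: enter (2,3) at t=0.3520 ← occupied
  → r_1 = 0.3520
beam 2: φ=-45°, α=105°
  dir = (cos 105°, sin 105°) = (-0.2588, 0.9659); from cell (1,3)
  next x-line at t=2.5500, next y-line at t=0.1656; Δt_x=3.8637, Δt_y=1.0353
    y: enter (1,4) at t=0.1656
    y: enter (1,5) at t=1.2009 ← occupied
  → r_2 = 1.2009
beam 3: φ=45°, α=195°
  dir = (cos 195°, sin 195°) = (-0.9659, -0.2588); from cell (1,3)
  next x-line at t=0.6833, next y-line at t=3.2455; Δt_x=1.0353, Δt_y=3.8637
    x: enter (0,3) at t=0.6833 ← occupied
  → r_3 = 0.6833
beam 4: φ=135°, α=285°
  dir = (cos 285°, sin 285°) = (0.2588, -0.9659); from cell (1,3)
  next x-line at t=1.3137, next y-line at t=0.8696; Δt_x=3.8637, Δt_y=1.0353
    y: enter (1,2) at t=0.8696
    x: enter (2,2) at t=1.3137 ← occupied
  → r_4 = 1.3137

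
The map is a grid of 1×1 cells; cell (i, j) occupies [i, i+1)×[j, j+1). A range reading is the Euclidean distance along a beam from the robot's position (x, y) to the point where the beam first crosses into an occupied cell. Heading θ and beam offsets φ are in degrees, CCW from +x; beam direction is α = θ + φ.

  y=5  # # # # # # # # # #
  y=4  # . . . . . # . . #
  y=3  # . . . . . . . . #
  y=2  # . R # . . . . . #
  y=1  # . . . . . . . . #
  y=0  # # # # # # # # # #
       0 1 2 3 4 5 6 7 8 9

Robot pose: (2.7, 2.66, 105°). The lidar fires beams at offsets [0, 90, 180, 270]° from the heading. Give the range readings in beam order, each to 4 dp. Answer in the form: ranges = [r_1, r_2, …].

beam 1: φ=0°, α=105°
  dir = (cos 105°, sin 105°) = (-0.2588, 0.9659); from cell (2,2)
  next x-line at t=2.7046, next y-line at t=0.3520; Δt_x=3.8637, Δt_y=1.0353
    y: enter (2,3) at t=0.3520
    y: enter (2,4) at t=1.3873
    y: enter (2,5) at t=2.4225 ← occupied
  → r_1 = 2.4225
beam 2: φ=90°, α=195°
  dir = (cos 195°, sin 195°) = (-0.9659, -0.2588); from cell (2,2)
  next x-line at t=0.7247, next y-line at t=2.5500; Δt_x=1.0353, Δt_y=3.8637
    x: enter (1,2) at t=0.7247
    x: enter (0,2) at t=1.7600 ← occupied
  → r_2 = 1.7600
beam 3: φ=180°, α=285°
  dir = (cos 285°, sin 285°) = (0.2588, -0.9659); from cell (2,2)
  next x-line at t=1.1591, next y-line at t=0.6833; Δt_x=3.8637, Δt_y=1.0353
    y: enter (2,1) at t=0.6833
    x: enter (3,1) at t=1.1591
    y: enter (3,0) at t=1.7186 ← occupied
  → r_3 = 1.7186
beam 4: φ=270°, α=15°
  dir = (cos 15°, sin 15°) = (0.9659, 0.2588); from cell (2,2)
  next x-line at t=0.3106, next y-line at t=1.3137; Δt_x=1.0353, Δt_y=3.8637
    x: enter (3,2) at t=0.3106 ← occupied
  → r_4 = 0.3106

ranges = [2.4225, 1.7600, 1.7186, 0.3106]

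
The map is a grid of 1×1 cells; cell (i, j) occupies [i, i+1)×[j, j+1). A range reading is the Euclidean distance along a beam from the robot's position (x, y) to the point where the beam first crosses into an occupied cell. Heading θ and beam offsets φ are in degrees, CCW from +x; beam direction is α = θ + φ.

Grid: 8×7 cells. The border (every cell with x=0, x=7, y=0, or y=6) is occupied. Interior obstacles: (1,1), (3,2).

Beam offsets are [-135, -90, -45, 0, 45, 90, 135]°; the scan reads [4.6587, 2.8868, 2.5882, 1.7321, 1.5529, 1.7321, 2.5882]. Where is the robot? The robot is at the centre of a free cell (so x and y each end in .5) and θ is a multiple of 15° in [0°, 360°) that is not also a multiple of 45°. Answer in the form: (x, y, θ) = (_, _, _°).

Candidates: 28 free-cell centres × 16 headings = 448 poses. Raycast each; keep the one whose scan matches to 4 dp.
  (1.5, 2.5, 30°): beam 1 = 0.5176 ≠ 4.6587 ✗
  (3.5, 1.5, 345°): beam 1 = 1.0000 ≠ 4.6587 ✗
  (6.5, 2.5, 345°): beam 1 = 3.0000 ≠ 4.6587 ✗
  (1.5, 3.5, 345°): beam 1 = 0.5774 ≠ 4.6587 ✗
  …
  (2.5, 3.5, 150°): r_1=4.6587, r_2=2.8868, r_3=2.5882, r_4=1.7321, r_5=1.5529, r_6=1.7321, r_7=2.5882 — all match ✓
No second candidate reproduces the full scan.

(x, y, θ) = (2.5, 3.5, 150°)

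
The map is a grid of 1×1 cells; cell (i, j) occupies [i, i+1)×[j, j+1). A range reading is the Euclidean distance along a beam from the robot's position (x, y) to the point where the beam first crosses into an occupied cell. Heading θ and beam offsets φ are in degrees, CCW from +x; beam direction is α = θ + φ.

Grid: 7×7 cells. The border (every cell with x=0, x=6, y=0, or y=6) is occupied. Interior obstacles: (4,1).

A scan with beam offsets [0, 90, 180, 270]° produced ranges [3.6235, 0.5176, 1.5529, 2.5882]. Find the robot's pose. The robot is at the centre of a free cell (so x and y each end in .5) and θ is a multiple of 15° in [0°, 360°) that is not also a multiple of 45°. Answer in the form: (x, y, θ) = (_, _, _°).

Candidates: 24 free-cell centres × 16 headings = 384 poses. Raycast each; keep the one whose scan matches to 4 dp.
  (3.5, 2.5, 150°): beam 1 = 2.8868 ≠ 3.6235 ✗
  (1.5, 3.5, 330°): beam 1 = 3.0000 ≠ 3.6235 ✗
  (3.5, 5.5, 105°): beam 1 = 0.5176 ≠ 3.6235 ✗
  (2.5, 3.5, 195°): beam 1 = 1.5529 ≠ 3.6235 ✗
  …
  (1.5, 2.5, 75°): r_1=3.6235, r_2=0.5176, r_3=1.5529, r_4=2.5882 — all match ✓
Unique over the lattice → pose = (1.5, 2.5, 75°).

(x, y, θ) = (1.5, 2.5, 75°)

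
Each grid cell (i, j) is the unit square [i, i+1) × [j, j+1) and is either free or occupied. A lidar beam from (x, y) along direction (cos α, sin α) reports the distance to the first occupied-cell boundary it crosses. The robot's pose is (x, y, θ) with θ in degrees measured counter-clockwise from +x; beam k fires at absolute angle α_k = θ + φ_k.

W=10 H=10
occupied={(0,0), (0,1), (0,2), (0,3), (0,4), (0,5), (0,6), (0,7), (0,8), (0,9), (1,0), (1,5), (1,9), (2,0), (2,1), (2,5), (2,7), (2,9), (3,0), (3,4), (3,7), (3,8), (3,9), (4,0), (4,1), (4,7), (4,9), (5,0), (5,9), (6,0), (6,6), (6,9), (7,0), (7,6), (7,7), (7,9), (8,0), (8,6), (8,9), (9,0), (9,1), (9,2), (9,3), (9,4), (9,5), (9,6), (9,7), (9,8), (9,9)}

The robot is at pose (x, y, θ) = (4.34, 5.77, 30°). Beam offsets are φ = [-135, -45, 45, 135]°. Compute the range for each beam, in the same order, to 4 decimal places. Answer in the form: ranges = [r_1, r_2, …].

beam 1: φ=-135°, α=255°
  dir = (cos 255°, sin 255°) = (-0.2588, -0.9659); from cell (4,5)
  next x-line at t=1.3137, next y-line at t=0.7972; Δt_x=3.8637, Δt_y=1.0353
    y: enter (4,4) at t=0.7972
    x: enter (3,4) at t=1.3137 ← occupied
  → r_1 = 1.3137
beam 2: φ=-45°, α=345°
  dir = (cos 345°, sin 345°) = (0.9659, -0.2588); from cell (4,5)
  next x-line at t=0.6833, next y-line at t=2.9751; Δt_x=1.0353, Δt_y=3.8637
    x: enter (5,5) at t=0.6833
    x: enter (6,5) at t=1.7186
    x: enter (7,5) at t=2.7538
    y: enter (7,4) at t=2.9751
    x: enter (8,4) at t=3.7891
    x: enter (9,4) at t=4.8244 ← occupied
  → r_2 = 4.8244
beam 3: φ=45°, α=75°
  dir = (cos 75°, sin 75°) = (0.2588, 0.9659); from cell (4,5)
  next x-line at t=2.5500, next y-line at t=0.2381; Δt_x=3.8637, Δt_y=1.0353
    y: enter (4,6) at t=0.2381
    y: enter (4,7) at t=1.2734 ← occupied
  → r_3 = 1.2734
beam 4: φ=135°, α=165°
  dir = (cos 165°, sin 165°) = (-0.9659, 0.2588); from cell (4,5)
  next x-line at t=0.3520, next y-line at t=0.8887; Δt_x=1.0353, Δt_y=3.8637
    x: enter (3,5) at t=0.3520
    y: enter (3,6) at t=0.8887
    x: enter (2,6) at t=1.3873
    x: enter (1,6) at t=2.4225
    x: enter (0,6) at t=3.4578 ← occupied
  → r_4 = 3.4578

ranges = [1.3137, 4.8244, 1.2734, 3.4578]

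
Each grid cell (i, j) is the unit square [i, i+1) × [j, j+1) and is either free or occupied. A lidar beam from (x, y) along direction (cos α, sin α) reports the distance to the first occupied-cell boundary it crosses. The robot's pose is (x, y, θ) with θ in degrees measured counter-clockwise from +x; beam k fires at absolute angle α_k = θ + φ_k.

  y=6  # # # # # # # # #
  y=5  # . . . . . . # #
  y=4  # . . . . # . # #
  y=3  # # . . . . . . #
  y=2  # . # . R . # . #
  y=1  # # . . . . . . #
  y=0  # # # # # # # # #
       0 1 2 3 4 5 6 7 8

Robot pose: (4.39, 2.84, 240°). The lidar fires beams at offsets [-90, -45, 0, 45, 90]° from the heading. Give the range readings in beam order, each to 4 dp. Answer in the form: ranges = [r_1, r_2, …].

ranges = [3.9144, 1.4390, 2.1246, 1.9049, 3.6800]

beam 1: φ=-90°, α=150°
  direction (-0.8660, 0.5000); cell (4,2); t to first gridline: x 0.4503, y 0.3200 (then +1.1547 / +2.0000)
    (4,3) via y @ 0.3200
    (3,3) via x @ 0.4503
    (2,3) via x @ 1.6050
    (2,4) via y @ 2.3200
    (1,4) via x @ 2.7597
    (0,4) via x @ 3.9144  # hit
  → r_1 = 3.9144
beam 2: φ=-45°, α=195°
  direction (-0.9659, -0.2588); cell (4,2); t to first gridline: x 0.4038, y 3.2455 (then +1.0353 / +3.8637)
    (3,2) via x @ 0.4038
    (2,2) via x @ 1.4390  # hit
  → r_2 = 1.4390
beam 3: φ=0°, α=240°
  direction (-0.5000, -0.8660); cell (4,2); t to first gridline: x 0.7800, y 0.9699 (then +2.0000 / +1.1547)
    (3,2) via x @ 0.7800
    (3,1) via y @ 0.9699
    (3,0) via y @ 2.1246  # hit
  → r_3 = 2.1246
beam 4: φ=45°, α=285°
  direction (0.2588, -0.9659); cell (4,2); t to first gridline: x 2.3569, y 0.8696 (then +3.8637 / +1.0353)
    (4,1) via y @ 0.8696
    (4,0) via y @ 1.9049  # hit
  → r_4 = 1.9049
beam 5: φ=90°, α=330°
  direction (0.8660, -0.5000); cell (4,2); t to first gridline: x 0.7044, y 1.6800 (then +1.1547 / +2.0000)
    (5,2) via x @ 0.7044
    (5,1) via y @ 1.6800
    (6,1) via x @ 1.8591
    (7,1) via x @ 3.0138
    (7,0) via y @ 3.6800  # hit
  → r_5 = 3.6800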